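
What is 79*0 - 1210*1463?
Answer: -1770230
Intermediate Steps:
79*0 - 1210*1463 = 0 - 1770230 = -1770230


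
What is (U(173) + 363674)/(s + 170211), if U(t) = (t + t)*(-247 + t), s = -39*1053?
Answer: 56345/21524 ≈ 2.6178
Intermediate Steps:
s = -41067
U(t) = 2*t*(-247 + t) (U(t) = (2*t)*(-247 + t) = 2*t*(-247 + t))
(U(173) + 363674)/(s + 170211) = (2*173*(-247 + 173) + 363674)/(-41067 + 170211) = (2*173*(-74) + 363674)/129144 = (-25604 + 363674)*(1/129144) = 338070*(1/129144) = 56345/21524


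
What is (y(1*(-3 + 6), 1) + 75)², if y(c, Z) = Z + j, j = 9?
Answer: 7225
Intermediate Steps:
y(c, Z) = 9 + Z (y(c, Z) = Z + 9 = 9 + Z)
(y(1*(-3 + 6), 1) + 75)² = ((9 + 1) + 75)² = (10 + 75)² = 85² = 7225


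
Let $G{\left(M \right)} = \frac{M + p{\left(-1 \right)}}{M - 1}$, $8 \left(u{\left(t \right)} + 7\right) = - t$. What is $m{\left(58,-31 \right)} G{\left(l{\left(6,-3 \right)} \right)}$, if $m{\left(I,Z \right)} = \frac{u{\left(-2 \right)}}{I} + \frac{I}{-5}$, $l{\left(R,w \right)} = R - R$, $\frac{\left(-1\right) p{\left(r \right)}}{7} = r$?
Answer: $\frac{95137}{1160} \approx 82.015$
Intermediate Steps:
$p{\left(r \right)} = - 7 r$
$u{\left(t \right)} = -7 - \frac{t}{8}$ ($u{\left(t \right)} = -7 + \frac{\left(-1\right) t}{8} = -7 - \frac{t}{8}$)
$l{\left(R,w \right)} = 0$
$G{\left(M \right)} = \frac{7 + M}{-1 + M}$ ($G{\left(M \right)} = \frac{M - -7}{M - 1} = \frac{M + 7}{-1 + M} = \frac{7 + M}{-1 + M}$)
$m{\left(I,Z \right)} = - \frac{27}{4 I} - \frac{I}{5}$ ($m{\left(I,Z \right)} = \frac{-7 - - \frac{1}{4}}{I} + \frac{I}{-5} = \frac{-7 + \frac{1}{4}}{I} + I \left(- \frac{1}{5}\right) = - \frac{27}{4 I} - \frac{I}{5}$)
$m{\left(58,-31 \right)} G{\left(l{\left(6,-3 \right)} \right)} = \left(- \frac{27}{4 \cdot 58} - \frac{58}{5}\right) \frac{7 + 0}{-1 + 0} = \left(\left(- \frac{27}{4}\right) \frac{1}{58} - \frac{58}{5}\right) \frac{1}{-1} \cdot 7 = \left(- \frac{27}{232} - \frac{58}{5}\right) \left(\left(-1\right) 7\right) = \left(- \frac{13591}{1160}\right) \left(-7\right) = \frac{95137}{1160}$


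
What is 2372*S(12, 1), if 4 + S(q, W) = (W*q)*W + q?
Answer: 47440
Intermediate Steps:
S(q, W) = -4 + q + q*W² (S(q, W) = -4 + ((W*q)*W + q) = -4 + (q*W² + q) = -4 + (q + q*W²) = -4 + q + q*W²)
2372*S(12, 1) = 2372*(-4 + 12 + 12*1²) = 2372*(-4 + 12 + 12*1) = 2372*(-4 + 12 + 12) = 2372*20 = 47440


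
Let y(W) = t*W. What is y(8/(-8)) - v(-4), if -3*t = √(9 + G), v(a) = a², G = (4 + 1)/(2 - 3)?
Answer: -46/3 ≈ -15.333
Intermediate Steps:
G = -5 (G = 5/(-1) = 5*(-1) = -5)
t = -⅔ (t = -√(9 - 5)/3 = -√4/3 = -⅓*2 = -⅔ ≈ -0.66667)
y(W) = -2*W/3
y(8/(-8)) - v(-4) = -16/(3*(-8)) - 1*(-4)² = -16*(-1)/(3*8) - 1*16 = -⅔*(-1) - 16 = ⅔ - 16 = -46/3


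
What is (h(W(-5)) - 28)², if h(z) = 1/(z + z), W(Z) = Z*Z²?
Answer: 49014001/62500 ≈ 784.22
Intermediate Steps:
W(Z) = Z³
h(z) = 1/(2*z)
(h(W(-5)) - 28)² = (1/(2*((-5)³)) - 28)² = ((½)/(-125) - 28)² = ((½)*(-1/125) - 28)² = (-1/250 - 28)² = (-7001/250)² = 49014001/62500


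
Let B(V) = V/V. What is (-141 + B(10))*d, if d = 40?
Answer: -5600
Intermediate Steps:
B(V) = 1
(-141 + B(10))*d = (-141 + 1)*40 = -140*40 = -5600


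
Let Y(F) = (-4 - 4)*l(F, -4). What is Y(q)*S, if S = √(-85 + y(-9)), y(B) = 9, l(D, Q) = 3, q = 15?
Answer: -48*I*√19 ≈ -209.23*I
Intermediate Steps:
Y(F) = -24 (Y(F) = (-4 - 4)*3 = -8*3 = -24)
S = 2*I*√19 (S = √(-85 + 9) = √(-76) = 2*I*√19 ≈ 8.7178*I)
Y(q)*S = -48*I*√19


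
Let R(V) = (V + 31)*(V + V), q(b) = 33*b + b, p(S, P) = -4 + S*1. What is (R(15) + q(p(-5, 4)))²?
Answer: 1153476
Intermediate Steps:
p(S, P) = -4 + S
q(b) = 34*b
R(V) = 2*V*(31 + V) (R(V) = (31 + V)*(2*V) = 2*V*(31 + V))
(R(15) + q(p(-5, 4)))² = (2*15*(31 + 15) + 34*(-4 - 5))² = (2*15*46 + 34*(-9))² = (1380 - 306)² = 1074² = 1153476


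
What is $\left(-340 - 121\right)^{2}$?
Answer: $212521$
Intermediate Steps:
$\left(-340 - 121\right)^{2} = \left(-461\right)^{2} = 212521$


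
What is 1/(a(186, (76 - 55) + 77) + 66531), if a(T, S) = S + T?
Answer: 1/66815 ≈ 1.4967e-5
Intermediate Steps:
1/(a(186, (76 - 55) + 77) + 66531) = 1/((((76 - 55) + 77) + 186) + 66531) = 1/(((21 + 77) + 186) + 66531) = 1/((98 + 186) + 66531) = 1/(284 + 66531) = 1/66815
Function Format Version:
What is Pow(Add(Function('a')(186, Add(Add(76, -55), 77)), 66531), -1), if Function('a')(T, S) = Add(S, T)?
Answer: Rational(1, 66815) ≈ 1.4967e-5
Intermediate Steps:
Pow(Add(Function('a')(186, Add(Add(76, -55), 77)), 66531), -1) = Pow(Add(Add(Add(Add(76, -55), 77), 186), 66531), -1) = Pow(Add(Add(Add(21, 77), 186), 66531), -1) = Pow(Add(Add(98, 186), 66531), -1) = Pow(Add(284, 66531), -1) = Pow(66815, -1) = Rational(1, 66815)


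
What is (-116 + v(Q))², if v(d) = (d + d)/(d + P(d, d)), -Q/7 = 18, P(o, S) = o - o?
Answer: 12996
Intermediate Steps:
P(o, S) = 0
Q = -126 (Q = -7*18 = -126)
v(d) = 2 (v(d) = (d + d)/(d + 0) = (2*d)/d = 2)
(-116 + v(Q))² = (-116 + 2)² = (-114)² = 12996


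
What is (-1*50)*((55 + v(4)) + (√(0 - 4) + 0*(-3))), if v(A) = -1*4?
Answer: -2550 - 100*I ≈ -2550.0 - 100.0*I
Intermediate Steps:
v(A) = -4
(-1*50)*((55 + v(4)) + (√(0 - 4) + 0*(-3))) = (-1*50)*((55 - 4) + (√(0 - 4) + 0*(-3))) = -50*(51 + (√(-4) + 0)) = -50*(51 + (2*I + 0)) = -50*(51 + 2*I) = -2550 - 100*I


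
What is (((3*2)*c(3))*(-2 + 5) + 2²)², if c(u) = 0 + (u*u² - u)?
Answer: 190096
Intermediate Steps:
c(u) = u³ - u (c(u) = 0 + (u³ - u) = u³ - u)
(((3*2)*c(3))*(-2 + 5) + 2²)² = (((3*2)*(3³ - 1*3))*(-2 + 5) + 2²)² = ((6*(27 - 3))*3 + 4)² = ((6*24)*3 + 4)² = (144*3 + 4)² = (432 + 4)² = 436² = 190096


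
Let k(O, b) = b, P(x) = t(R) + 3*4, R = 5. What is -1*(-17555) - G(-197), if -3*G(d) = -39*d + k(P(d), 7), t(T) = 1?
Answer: 60355/3 ≈ 20118.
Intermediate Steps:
P(x) = 13 (P(x) = 1 + 3*4 = 1 + 12 = 13)
G(d) = -7/3 + 13*d (G(d) = -(-39*d + 7)/3 = -(7 - 39*d)/3 = -7/3 + 13*d)
-1*(-17555) - G(-197) = -1*(-17555) - (-7/3 + 13*(-197)) = 17555 - (-7/3 - 2561) = 17555 - 1*(-7690/3) = 17555 + 7690/3 = 60355/3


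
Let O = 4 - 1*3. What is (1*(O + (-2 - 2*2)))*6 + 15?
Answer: -15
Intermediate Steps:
O = 1 (O = 4 - 3 = 1)
(1*(O + (-2 - 2*2)))*6 + 15 = (1*(1 + (-2 - 2*2)))*6 + 15 = (1*(1 + (-2 - 4)))*6 + 15 = (1*(1 - 6))*6 + 15 = (1*(-5))*6 + 15 = -5*6 + 15 = -30 + 15 = -15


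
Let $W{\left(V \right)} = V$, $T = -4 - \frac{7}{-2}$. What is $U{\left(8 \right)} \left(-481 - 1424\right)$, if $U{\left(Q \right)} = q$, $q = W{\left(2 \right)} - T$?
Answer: $- \frac{9525}{2} \approx -4762.5$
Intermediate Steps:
$T = - \frac{1}{2}$ ($T = -4 - 7 \left(- \frac{1}{2}\right) = -4 - - \frac{7}{2} = -4 + \frac{7}{2} = - \frac{1}{2} \approx -0.5$)
$q = \frac{5}{2}$ ($q = 2 - - \frac{1}{2} = 2 + \frac{1}{2} = \frac{5}{2} \approx 2.5$)
$U{\left(Q \right)} = \frac{5}{2}$
$U{\left(8 \right)} \left(-481 - 1424\right) = \frac{5 \left(-481 - 1424\right)}{2} = \frac{5}{2} \left(-1905\right) = - \frac{9525}{2}$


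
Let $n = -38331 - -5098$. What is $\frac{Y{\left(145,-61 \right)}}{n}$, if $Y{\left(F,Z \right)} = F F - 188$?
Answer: $- \frac{20837}{33233} \approx -0.627$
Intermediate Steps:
$Y{\left(F,Z \right)} = -188 + F^{2}$ ($Y{\left(F,Z \right)} = F^{2} - 188 = -188 + F^{2}$)
$n = -33233$ ($n = -38331 + 5098 = -33233$)
$\frac{Y{\left(145,-61 \right)}}{n} = \frac{-188 + 145^{2}}{-33233} = \left(-188 + 21025\right) \left(- \frac{1}{33233}\right) = 20837 \left(- \frac{1}{33233}\right) = - \frac{20837}{33233}$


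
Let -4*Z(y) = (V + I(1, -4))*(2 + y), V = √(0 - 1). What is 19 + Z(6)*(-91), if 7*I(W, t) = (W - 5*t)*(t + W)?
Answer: -1619 + 182*I ≈ -1619.0 + 182.0*I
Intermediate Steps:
V = I (V = √(-1) = I ≈ 1.0*I)
I(W, t) = (W + t)*(W - 5*t)/7 (I(W, t) = ((W - 5*t)*(t + W))/7 = ((W - 5*t)*(W + t))/7 = ((W + t)*(W - 5*t))/7 = (W + t)*(W - 5*t)/7)
Z(y) = -(-9 + I)*(2 + y)/4 (Z(y) = -(I + (-5/7*(-4)² + (⅐)*1² - 4/7*1*(-4)))*(2 + y)/4 = -(I + (-5/7*16 + (⅐)*1 + 16/7))*(2 + y)/4 = -(I + (-80/7 + ⅐ + 16/7))*(2 + y)/4 = -(I - 9)*(2 + y)/4 = -(-9 + I)*(2 + y)/4)
19 + Z(6)*(-91) = 19 + (9/2 - I/2 + (9/4)*6 - ¼*I*6)*(-91) = 19 + (9/2 - I/2 + 27/2 - 3*I/2)*(-91) = 19 + (18 - 2*I)*(-91) = 19 + (-1638 + 182*I) = -1619 + 182*I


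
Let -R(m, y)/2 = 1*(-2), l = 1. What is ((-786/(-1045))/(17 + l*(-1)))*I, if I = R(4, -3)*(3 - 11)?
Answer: -1572/1045 ≈ -1.5043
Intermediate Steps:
R(m, y) = 4 (R(m, y) = -2*(-2) = 4)
I = -32 (I = 4*(3 - 11) = 4*(-8) = -32)
((-786/(-1045))/(17 + l*(-1)))*I = ((-786/(-1045))/(17 + 1*(-1)))*(-32) = ((-786*(-1/1045))/(17 - 1))*(-32) = ((786/1045)/16)*(-32) = ((786/1045)*(1/16))*(-32) = (393/8360)*(-32) = -1572/1045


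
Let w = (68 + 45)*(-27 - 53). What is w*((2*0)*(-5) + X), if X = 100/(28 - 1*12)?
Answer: -56500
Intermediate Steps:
w = -9040 (w = 113*(-80) = -9040)
X = 25/4 (X = 100/(28 - 12) = 100/16 = 100*(1/16) = 25/4 ≈ 6.2500)
w*((2*0)*(-5) + X) = -9040*((2*0)*(-5) + 25/4) = -9040*(0*(-5) + 25/4) = -9040*(0 + 25/4) = -9040*25/4 = -56500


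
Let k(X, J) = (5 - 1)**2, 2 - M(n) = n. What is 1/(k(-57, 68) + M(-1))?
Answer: 1/19 ≈ 0.052632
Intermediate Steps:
M(n) = 2 - n
k(X, J) = 16 (k(X, J) = 4**2 = 16)
1/(k(-57, 68) + M(-1)) = 1/(16 + (2 - 1*(-1))) = 1/(16 + (2 + 1)) = 1/(16 + 3) = 1/19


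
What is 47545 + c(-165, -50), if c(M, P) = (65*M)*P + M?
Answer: 583630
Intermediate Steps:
c(M, P) = M + 65*M*P (c(M, P) = 65*M*P + M = M + 65*M*P)
47545 + c(-165, -50) = 47545 - 165*(1 + 65*(-50)) = 47545 - 165*(1 - 3250) = 47545 - 165*(-3249) = 47545 + 536085 = 583630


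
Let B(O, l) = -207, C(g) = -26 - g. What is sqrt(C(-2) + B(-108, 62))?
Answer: I*sqrt(231) ≈ 15.199*I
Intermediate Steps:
sqrt(C(-2) + B(-108, 62)) = sqrt((-26 - 1*(-2)) - 207) = sqrt((-26 + 2) - 207) = sqrt(-24 - 207) = sqrt(-231) = I*sqrt(231)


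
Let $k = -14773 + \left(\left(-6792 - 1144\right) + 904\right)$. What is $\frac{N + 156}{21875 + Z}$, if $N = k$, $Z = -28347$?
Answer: $\frac{21649}{6472} \approx 3.345$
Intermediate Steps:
$k = -21805$ ($k = -14773 + \left(-7936 + 904\right) = -14773 - 7032 = -21805$)
$N = -21805$
$\frac{N + 156}{21875 + Z} = \frac{-21805 + 156}{21875 - 28347} = - \frac{21649}{-6472} = \left(-21649\right) \left(- \frac{1}{6472}\right) = \frac{21649}{6472}$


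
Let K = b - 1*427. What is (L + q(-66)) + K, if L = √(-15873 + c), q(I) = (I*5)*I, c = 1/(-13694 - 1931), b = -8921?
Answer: 12432 + I*√248015626/125 ≈ 12432.0 + 125.99*I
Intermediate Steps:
c = -1/15625 (c = 1/(-15625) = -1/15625 ≈ -6.4000e-5)
q(I) = 5*I² (q(I) = (5*I)*I = 5*I²)
L = I*√248015626/125 (L = √(-15873 - 1/15625) = √(-248015626/15625) = I*√248015626/125 ≈ 125.99*I)
K = -9348 (K = -8921 - 1*427 = -8921 - 427 = -9348)
(L + q(-66)) + K = (I*√248015626/125 + 5*(-66)²) - 9348 = (I*√248015626/125 + 5*4356) - 9348 = (I*√248015626/125 + 21780) - 9348 = (21780 + I*√248015626/125) - 9348 = 12432 + I*√248015626/125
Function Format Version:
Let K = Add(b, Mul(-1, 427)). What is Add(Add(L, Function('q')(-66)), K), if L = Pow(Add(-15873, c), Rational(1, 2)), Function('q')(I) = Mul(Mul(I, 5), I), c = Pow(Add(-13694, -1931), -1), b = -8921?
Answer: Add(12432, Mul(Rational(1, 125), I, Pow(248015626, Rational(1, 2)))) ≈ Add(12432., Mul(125.99, I))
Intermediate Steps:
c = Rational(-1, 15625) (c = Pow(-15625, -1) = Rational(-1, 15625) ≈ -6.4000e-5)
Function('q')(I) = Mul(5, Pow(I, 2)) (Function('q')(I) = Mul(Mul(5, I), I) = Mul(5, Pow(I, 2)))
L = Mul(Rational(1, 125), I, Pow(248015626, Rational(1, 2))) (L = Pow(Add(-15873, Rational(-1, 15625)), Rational(1, 2)) = Pow(Rational(-248015626, 15625), Rational(1, 2)) = Mul(Rational(1, 125), I, Pow(248015626, Rational(1, 2))) ≈ Mul(125.99, I))
K = -9348 (K = Add(-8921, Mul(-1, 427)) = Add(-8921, -427) = -9348)
Add(Add(L, Function('q')(-66)), K) = Add(Add(Mul(Rational(1, 125), I, Pow(248015626, Rational(1, 2))), Mul(5, Pow(-66, 2))), -9348) = Add(Add(Mul(Rational(1, 125), I, Pow(248015626, Rational(1, 2))), Mul(5, 4356)), -9348) = Add(Add(Mul(Rational(1, 125), I, Pow(248015626, Rational(1, 2))), 21780), -9348) = Add(Add(21780, Mul(Rational(1, 125), I, Pow(248015626, Rational(1, 2)))), -9348) = Add(12432, Mul(Rational(1, 125), I, Pow(248015626, Rational(1, 2))))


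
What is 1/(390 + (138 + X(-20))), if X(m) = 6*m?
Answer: 1/408 ≈ 0.0024510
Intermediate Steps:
1/(390 + (138 + X(-20))) = 1/(390 + (138 + 6*(-20))) = 1/(390 + (138 - 120)) = 1/(390 + 18) = 1/408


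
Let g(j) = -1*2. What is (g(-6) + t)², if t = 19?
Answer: 289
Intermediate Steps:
g(j) = -2
(g(-6) + t)² = (-2 + 19)² = 17² = 289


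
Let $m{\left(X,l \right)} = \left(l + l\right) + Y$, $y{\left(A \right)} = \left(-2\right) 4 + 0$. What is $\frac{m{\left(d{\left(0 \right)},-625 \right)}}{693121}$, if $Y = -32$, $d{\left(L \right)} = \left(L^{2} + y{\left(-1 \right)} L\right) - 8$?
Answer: $- \frac{1282}{693121} \approx -0.0018496$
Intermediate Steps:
$y{\left(A \right)} = -8$ ($y{\left(A \right)} = -8 + 0 = -8$)
$d{\left(L \right)} = -8 + L^{2} - 8 L$ ($d{\left(L \right)} = \left(L^{2} - 8 L\right) - 8 = -8 + L^{2} - 8 L$)
$m{\left(X,l \right)} = -32 + 2 l$ ($m{\left(X,l \right)} = \left(l + l\right) - 32 = 2 l - 32 = -32 + 2 l$)
$\frac{m{\left(d{\left(0 \right)},-625 \right)}}{693121} = \frac{-32 + 2 \left(-625\right)}{693121} = \left(-32 - 1250\right) \frac{1}{693121} = \left(-1282\right) \frac{1}{693121} = - \frac{1282}{693121}$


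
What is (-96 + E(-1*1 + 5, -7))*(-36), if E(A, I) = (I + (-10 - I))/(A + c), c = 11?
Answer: 3480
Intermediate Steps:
E(A, I) = -10/(11 + A) (E(A, I) = (I + (-10 - I))/(A + 11) = -10/(11 + A))
(-96 + E(-1*1 + 5, -7))*(-36) = (-96 - 10/(11 + (-1*1 + 5)))*(-36) = (-96 - 10/(11 + (-1 + 5)))*(-36) = (-96 - 10/(11 + 4))*(-36) = (-96 - 10/15)*(-36) = (-96 - 10*1/15)*(-36) = (-96 - ⅔)*(-36) = -290/3*(-36) = 3480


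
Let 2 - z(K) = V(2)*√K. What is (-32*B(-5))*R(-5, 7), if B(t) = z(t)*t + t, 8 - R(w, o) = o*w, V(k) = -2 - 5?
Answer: 20640 + 48160*I*√5 ≈ 20640.0 + 1.0769e+5*I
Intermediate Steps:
V(k) = -7
R(w, o) = 8 - o*w
z(K) = 2 + 7*√K (z(K) = 2 - (-7)*√K = 2 + 7*√K)
B(t) = t + t*(2 + 7*√t) (B(t) = (2 + 7*√t)*t + t = t*(2 + 7*√t) + t = t + t*(2 + 7*√t))
(-32*B(-5))*R(-5, 7) = (-32*(3*(-5) + 7*(-5)^(3/2)))*(8 - 1*7*(-5)) = (-32*(-15 + 7*(-5*I*√5)))*(8 + 35) = -32*(-15 - 35*I*√5)*43 = (480 + 1120*I*√5)*43 = 20640 + 48160*I*√5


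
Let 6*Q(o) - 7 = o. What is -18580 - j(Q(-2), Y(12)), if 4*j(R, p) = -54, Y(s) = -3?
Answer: -37133/2 ≈ -18567.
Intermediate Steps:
Q(o) = 7/6 + o/6
j(R, p) = -27/2 (j(R, p) = (1/4)*(-54) = -27/2)
-18580 - j(Q(-2), Y(12)) = -18580 - 1*(-27/2) = -18580 + 27/2 = -37133/2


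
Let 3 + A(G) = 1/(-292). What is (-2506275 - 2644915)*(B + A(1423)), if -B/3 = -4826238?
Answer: -10889058329573545/146 ≈ -7.4583e+13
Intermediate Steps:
A(G) = -877/292 (A(G) = -3 + 1/(-292) = -3 - 1/292 = -877/292)
B = 14478714 (B = -3*(-4826238) = 14478714)
(-2506275 - 2644915)*(B + A(1423)) = (-2506275 - 2644915)*(14478714 - 877/292) = -5151190*4227783611/292 = -10889058329573545/146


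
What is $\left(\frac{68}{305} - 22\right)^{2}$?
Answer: $\frac{44116164}{93025} \approx 474.24$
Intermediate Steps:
$\left(\frac{68}{305} - 22\right)^{2} = \left(- \frac{6642}{305}\right)^{2} = \frac{44116164}{93025}$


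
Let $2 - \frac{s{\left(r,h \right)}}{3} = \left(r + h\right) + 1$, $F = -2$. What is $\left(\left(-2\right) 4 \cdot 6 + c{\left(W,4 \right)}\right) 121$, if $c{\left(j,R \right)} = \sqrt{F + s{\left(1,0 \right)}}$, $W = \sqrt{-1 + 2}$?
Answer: $-5808 + 121 i \sqrt{2} \approx -5808.0 + 171.12 i$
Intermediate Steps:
$s{\left(r,h \right)} = 3 - 3 h - 3 r$ ($s{\left(r,h \right)} = 6 - 3 \left(\left(r + h\right) + 1\right) = 6 - 3 \left(\left(h + r\right) + 1\right) = 6 - 3 \left(1 + h + r\right) = 6 - \left(3 + 3 h + 3 r\right) = 3 - 3 h - 3 r$)
$W = 1$ ($W = \sqrt{1} = 1$)
$c{\left(j,R \right)} = i \sqrt{2}$ ($c{\left(j,R \right)} = \sqrt{-2 - 0} = \sqrt{-2 + \left(3 + 0 - 3\right)} = \sqrt{-2 + 0} = \sqrt{-2} = i \sqrt{2}$)
$\left(\left(-2\right) 4 \cdot 6 + c{\left(W,4 \right)}\right) 121 = \left(\left(-2\right) 4 \cdot 6 + i \sqrt{2}\right) 121 = \left(\left(-8\right) 6 + i \sqrt{2}\right) 121 = \left(-48 + i \sqrt{2}\right) 121 = -5808 + 121 i \sqrt{2}$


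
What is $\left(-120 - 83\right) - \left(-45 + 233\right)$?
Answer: $-391$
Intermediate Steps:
$\left(-120 - 83\right) - \left(-45 + 233\right) = -203 - 188 = -391$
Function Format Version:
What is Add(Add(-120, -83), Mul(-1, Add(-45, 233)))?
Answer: -391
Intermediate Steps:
Add(Add(-120, -83), Mul(-1, Add(-45, 233))) = Add(-203, Mul(-1, 188)) = Add(-203, -188) = -391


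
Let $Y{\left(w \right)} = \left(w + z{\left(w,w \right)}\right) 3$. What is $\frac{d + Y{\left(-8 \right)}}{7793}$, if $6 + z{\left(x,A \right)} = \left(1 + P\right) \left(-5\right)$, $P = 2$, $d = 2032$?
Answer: $\frac{1945}{7793} \approx 0.24958$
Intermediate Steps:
$z{\left(x,A \right)} = -21$ ($z{\left(x,A \right)} = -6 + \left(1 + 2\right) \left(-5\right) = -6 + 3 \left(-5\right) = -6 - 15 = -21$)
$Y{\left(w \right)} = -63 + 3 w$ ($Y{\left(w \right)} = \left(w - 21\right) 3 = \left(-21 + w\right) 3 = -63 + 3 w$)
$\frac{d + Y{\left(-8 \right)}}{7793} = \frac{2032 + \left(-63 + 3 \left(-8\right)\right)}{7793} = \left(2032 - 87\right) \frac{1}{7793} = 1945 \cdot \frac{1}{7793} = \frac{1945}{7793}$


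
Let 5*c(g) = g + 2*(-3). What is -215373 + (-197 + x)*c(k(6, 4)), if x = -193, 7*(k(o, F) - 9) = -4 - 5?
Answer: -1508547/7 ≈ -2.1551e+5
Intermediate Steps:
k(o, F) = 54/7 (k(o, F) = 9 + (-4 - 5)/7 = 9 + (1/7)*(-9) = 9 - 9/7 = 54/7)
c(g) = -6/5 + g/5 (c(g) = (g + 2*(-3))/5 = (g - 6)/5 = (-6 + g)/5 = -6/5 + g/5)
-215373 + (-197 + x)*c(k(6, 4)) = -215373 + (-197 - 193)*(-6/5 + (1/5)*(54/7)) = -215373 - 390*(-6/5 + 54/35) = -215373 - 390*12/35 = -215373 - 936/7 = -1508547/7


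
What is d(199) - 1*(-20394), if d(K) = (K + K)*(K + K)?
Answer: 178798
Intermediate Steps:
d(K) = 4*K² (d(K) = (2*K)*(2*K) = 4*K²)
d(199) - 1*(-20394) = 4*199² - 1*(-20394) = 4*39601 + 20394 = 158404 + 20394 = 178798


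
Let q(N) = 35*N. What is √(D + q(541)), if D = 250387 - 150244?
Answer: √119078 ≈ 345.08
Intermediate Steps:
D = 100143
√(D + q(541)) = √(100143 + 35*541) = √(100143 + 18935) = √119078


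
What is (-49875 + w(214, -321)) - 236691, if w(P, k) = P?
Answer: -286352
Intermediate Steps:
(-49875 + w(214, -321)) - 236691 = (-49875 + 214) - 236691 = -49661 - 236691 = -286352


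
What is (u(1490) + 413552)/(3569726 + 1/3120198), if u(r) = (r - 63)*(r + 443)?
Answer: 9897090204714/11138251925749 ≈ 0.88857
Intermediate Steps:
u(r) = (-63 + r)*(443 + r)
(u(1490) + 413552)/(3569726 + 1/3120198) = ((-27909 + 1490**2 + 380*1490) + 413552)/(3569726 + 1/3120198) = ((-27909 + 2220100 + 566200) + 413552)/(3569726 + 1/3120198) = (2758391 + 413552)/(11138251925749/3120198) = 3171943*(3120198/11138251925749) = 9897090204714/11138251925749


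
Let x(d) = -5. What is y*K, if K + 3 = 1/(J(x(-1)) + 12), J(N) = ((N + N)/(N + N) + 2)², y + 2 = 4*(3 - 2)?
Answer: -124/21 ≈ -5.9048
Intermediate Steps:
y = 2 (y = -2 + 4*(3 - 2) = -2 + 4*1 = -2 + 4 = 2)
J(N) = 9 (J(N) = ((2*N)/((2*N)) + 2)² = ((2*N)*(1/(2*N)) + 2)² = (1 + 2)² = 3² = 9)
K = -62/21 (K = -3 + 1/(9 + 12) = -3 + 1/21 = -62/21 ≈ -2.9524)
y*K = 2*(-62/21) = -124/21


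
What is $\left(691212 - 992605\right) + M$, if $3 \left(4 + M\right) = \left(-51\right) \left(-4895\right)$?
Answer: $-218182$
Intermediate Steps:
$M = 83211$ ($M = -4 + \frac{\left(-51\right) \left(-4895\right)}{3} = -4 + \frac{1}{3} \cdot 249645 = -4 + 83215 = 83211$)
$\left(691212 - 992605\right) + M = \left(691212 - 992605\right) + 83211 = -301393 + 83211 = -218182$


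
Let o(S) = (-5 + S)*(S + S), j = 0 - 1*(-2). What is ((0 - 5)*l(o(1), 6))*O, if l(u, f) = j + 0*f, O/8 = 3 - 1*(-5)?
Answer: -640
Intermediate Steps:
j = 2 (j = 0 + 2 = 2)
o(S) = 2*S*(-5 + S) (o(S) = (-5 + S)*(2*S) = 2*S*(-5 + S))
O = 64 (O = 8*(3 - 1*(-5)) = 8*(3 + 5) = 8*8 = 64)
l(u, f) = 2 (l(u, f) = 2 + 0*f = 2 + 0 = 2)
((0 - 5)*l(o(1), 6))*O = ((0 - 5)*2)*64 = -5*2*64 = -10*64 = -640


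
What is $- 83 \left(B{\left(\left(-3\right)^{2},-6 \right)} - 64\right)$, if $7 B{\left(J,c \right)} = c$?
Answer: $\frac{37682}{7} \approx 5383.1$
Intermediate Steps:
$B{\left(J,c \right)} = \frac{c}{7}$
$- 83 \left(B{\left(\left(-3\right)^{2},-6 \right)} - 64\right) = - 83 \left(\frac{1}{7} \left(-6\right) - 64\right) = - 83 \left(- \frac{6}{7} - 64\right) = \left(-83\right) \left(- \frac{454}{7}\right) = \frac{37682}{7}$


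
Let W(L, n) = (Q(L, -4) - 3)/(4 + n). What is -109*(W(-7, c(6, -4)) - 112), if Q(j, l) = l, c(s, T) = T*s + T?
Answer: 292229/24 ≈ 12176.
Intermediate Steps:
c(s, T) = T + T*s
W(L, n) = -7/(4 + n) (W(L, n) = (-4 - 3)/(4 + n) = -7/(4 + n))
-109*(W(-7, c(6, -4)) - 112) = -109*(-7/(4 - 4*(1 + 6)) - 112) = -109*(-7/(4 - 4*7) - 112) = -109*(-7/(4 - 28) - 112) = -109*(-7/(-24) - 112) = -109*(-7*(-1/24) - 112) = -109*(7/24 - 112) = -109*(-2681/24) = 292229/24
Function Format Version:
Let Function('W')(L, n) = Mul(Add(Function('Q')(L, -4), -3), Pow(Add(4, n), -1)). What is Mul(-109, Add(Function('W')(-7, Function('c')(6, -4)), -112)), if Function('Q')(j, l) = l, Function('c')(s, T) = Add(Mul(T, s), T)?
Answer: Rational(292229, 24) ≈ 12176.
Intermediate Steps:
Function('c')(s, T) = Add(T, Mul(T, s))
Function('W')(L, n) = Mul(-7, Pow(Add(4, n), -1)) (Function('W')(L, n) = Mul(Add(-4, -3), Pow(Add(4, n), -1)) = Mul(-7, Pow(Add(4, n), -1)))
Mul(-109, Add(Function('W')(-7, Function('c')(6, -4)), -112)) = Mul(-109, Add(Mul(-7, Pow(Add(4, Mul(-4, Add(1, 6))), -1)), -112)) = Mul(-109, Add(Mul(-7, Pow(Add(4, Mul(-4, 7)), -1)), -112)) = Mul(-109, Add(Mul(-7, Pow(Add(4, -28), -1)), -112)) = Mul(-109, Add(Mul(-7, Pow(-24, -1)), -112)) = Mul(-109, Add(Mul(-7, Rational(-1, 24)), -112)) = Mul(-109, Add(Rational(7, 24), -112)) = Mul(-109, Rational(-2681, 24)) = Rational(292229, 24)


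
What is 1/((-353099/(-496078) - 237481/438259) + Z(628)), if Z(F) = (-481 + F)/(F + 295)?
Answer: 200670028290446/66054722344223 ≈ 3.0379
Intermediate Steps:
Z(F) = (-481 + F)/(295 + F)
1/((-353099/(-496078) - 237481/438259) + Z(628)) = 1/((-353099/(-496078) - 237481/438259) + (-481 + 628)/(295 + 628)) = 1/((-353099*(-1/496078) - 237481*1/438259) + 147/923) = 1/((353099/496078 - 237481/438259) + (1/923)*147) = 1/(36939715123/217410648202 + 147/923) = 1/(66054722344223/200670028290446) = 200670028290446/66054722344223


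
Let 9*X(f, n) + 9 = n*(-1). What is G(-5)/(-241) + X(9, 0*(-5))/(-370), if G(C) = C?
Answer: 2091/89170 ≈ 0.023450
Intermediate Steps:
X(f, n) = -1 - n/9 (X(f, n) = -1 + (n*(-1))/9 = -1 + (-n)/9 = -1 - n/9)
G(-5)/(-241) + X(9, 0*(-5))/(-370) = -5/(-241) + (-1 - 0*(-5))/(-370) = -5*(-1/241) + (-1 - ⅑*0)*(-1/370) = 5/241 + (-1 + 0)*(-1/370) = 5/241 - 1*(-1/370) = 5/241 + 1/370 = 2091/89170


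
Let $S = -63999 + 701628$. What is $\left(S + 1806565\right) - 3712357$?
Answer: $-1268163$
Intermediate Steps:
$S = 637629$
$\left(S + 1806565\right) - 3712357 = \left(637629 + 1806565\right) - 3712357 = 2444194 - 3712357 = -1268163$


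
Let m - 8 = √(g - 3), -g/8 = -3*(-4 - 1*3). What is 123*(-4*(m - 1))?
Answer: -3444 - 1476*I*√19 ≈ -3444.0 - 6433.7*I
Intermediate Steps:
g = -168 (g = -(-24)*(-4 - 1*3) = -(-24)*(-4 - 3) = -(-24)*(-7) = -8*21 = -168)
m = 8 + 3*I*√19 (m = 8 + √(-168 - 3) = 8 + √(-171) = 8 + 3*I*√19 ≈ 8.0 + 13.077*I)
123*(-4*(m - 1)) = 123*(-4*((8 + 3*I*√19) - 1)) = 123*(-4*(7 + 3*I*√19)) = 123*(-28 - 12*I*√19) = -3444 - 1476*I*√19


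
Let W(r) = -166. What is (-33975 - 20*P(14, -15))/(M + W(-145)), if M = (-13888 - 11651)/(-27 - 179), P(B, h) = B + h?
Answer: 6994730/8657 ≈ 807.99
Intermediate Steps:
M = 25539/206 (M = -25539/(-206) = -25539*(-1/206) = 25539/206 ≈ 123.98)
(-33975 - 20*P(14, -15))/(M + W(-145)) = (-33975 - 20*(14 - 15))/(25539/206 - 166) = (-33975 - 20*(-1))/(-8657/206) = (-33975 + 20)*(-206/8657) = -33955*(-206/8657) = 6994730/8657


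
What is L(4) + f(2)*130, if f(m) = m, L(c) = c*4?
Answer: 276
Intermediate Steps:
L(c) = 4*c
L(4) + f(2)*130 = 4*4 + 2*130 = 16 + 260 = 276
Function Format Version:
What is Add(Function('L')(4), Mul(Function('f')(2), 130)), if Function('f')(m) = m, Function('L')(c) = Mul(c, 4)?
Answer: 276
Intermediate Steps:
Function('L')(c) = Mul(4, c)
Add(Function('L')(4), Mul(Function('f')(2), 130)) = Add(Mul(4, 4), Mul(2, 130)) = Add(16, 260) = 276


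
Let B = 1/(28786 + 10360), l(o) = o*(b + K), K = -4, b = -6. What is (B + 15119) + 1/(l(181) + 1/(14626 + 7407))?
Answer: 23602751941586557/1561131871434 ≈ 15119.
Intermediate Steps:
l(o) = -10*o (l(o) = o*(-6 - 4) = o*(-10) = -10*o)
B = 1/39146 ≈ 2.5545e-5
(B + 15119) + 1/(l(181) + 1/(14626 + 7407)) = (1/39146 + 15119) + 1/(-10*181 + 1/(14626 + 7407)) = 591848375/39146 + 1/(-1810 + 1/22033) = 591848375/39146 + 1/(-39879729/22033) = 591848375/39146 - 22033/39879729 = 23602751941586557/1561131871434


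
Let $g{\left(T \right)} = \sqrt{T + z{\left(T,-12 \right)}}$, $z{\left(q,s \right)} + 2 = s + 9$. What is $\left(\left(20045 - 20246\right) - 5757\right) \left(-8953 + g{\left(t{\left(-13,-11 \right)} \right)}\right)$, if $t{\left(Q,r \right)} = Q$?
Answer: $53341974 - 17874 i \sqrt{2} \approx 5.3342 \cdot 10^{7} - 25278.0 i$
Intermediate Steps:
$z{\left(q,s \right)} = 7 + s$ ($z{\left(q,s \right)} = -2 + \left(s + 9\right) = -2 + \left(9 + s\right) = 7 + s$)
$g{\left(T \right)} = \sqrt{-5 + T}$ ($g{\left(T \right)} = \sqrt{T + \left(7 - 12\right)} = \sqrt{T - 5} = \sqrt{-5 + T}$)
$\left(\left(20045 - 20246\right) - 5757\right) \left(-8953 + g{\left(t{\left(-13,-11 \right)} \right)}\right) = \left(\left(20045 - 20246\right) - 5757\right) \left(-8953 + \sqrt{-5 - 13}\right) = \left(\left(20045 - 20246\right) - 5757\right) \left(-8953 + \sqrt{-18}\right) = \left(-201 - 5757\right) \left(-8953 + 3 i \sqrt{2}\right) = - 5958 \left(-8953 + 3 i \sqrt{2}\right) = 53341974 - 17874 i \sqrt{2}$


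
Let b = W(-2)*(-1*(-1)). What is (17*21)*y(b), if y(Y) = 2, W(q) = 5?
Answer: 714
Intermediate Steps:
b = 5 (b = 5*(-1*(-1)) = 5*1 = 5)
(17*21)*y(b) = (17*21)*2 = 357*2 = 714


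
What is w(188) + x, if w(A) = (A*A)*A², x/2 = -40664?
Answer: 1249117008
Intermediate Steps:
x = -81328 (x = 2*(-40664) = -81328)
w(A) = A⁴ (w(A) = A²*A² = A⁴)
w(188) + x = 188⁴ - 81328 = 1249198336 - 81328 = 1249117008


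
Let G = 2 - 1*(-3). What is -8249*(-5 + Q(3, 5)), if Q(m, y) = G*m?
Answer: -82490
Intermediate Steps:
G = 5 (G = 2 + 3 = 5)
Q(m, y) = 5*m
-8249*(-5 + Q(3, 5)) = -8249*(-5 + 5*3) = -8249*(-5 + 15) = -8249*10 = -82490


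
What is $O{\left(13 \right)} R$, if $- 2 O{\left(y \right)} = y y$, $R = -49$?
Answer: $\frac{8281}{2} \approx 4140.5$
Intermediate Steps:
$O{\left(y \right)} = - \frac{y^{2}}{2}$ ($O{\left(y \right)} = - \frac{y y}{2} = - \frac{y^{2}}{2}$)
$O{\left(13 \right)} R = - \frac{13^{2}}{2} \left(-49\right) = \left(- \frac{1}{2}\right) 169 \left(-49\right) = \left(- \frac{169}{2}\right) \left(-49\right) = \frac{8281}{2}$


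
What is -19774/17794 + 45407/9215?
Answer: 312877374/81985855 ≈ 3.8162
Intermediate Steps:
-19774/17794 + 45407/9215 = -19774*1/17794 + 45407*(1/9215) = -9887/8897 + 45407/9215 = 312877374/81985855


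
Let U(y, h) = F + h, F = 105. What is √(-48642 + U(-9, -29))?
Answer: I*√48566 ≈ 220.38*I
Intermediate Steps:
U(y, h) = 105 + h
√(-48642 + U(-9, -29)) = √(-48642 + (105 - 29)) = √(-48642 + 76) = √(-48566) = I*√48566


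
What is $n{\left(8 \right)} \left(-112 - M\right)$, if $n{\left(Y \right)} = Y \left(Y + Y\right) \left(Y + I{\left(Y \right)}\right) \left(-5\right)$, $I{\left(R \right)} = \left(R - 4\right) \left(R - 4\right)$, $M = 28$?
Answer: $2150400$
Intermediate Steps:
$I{\left(R \right)} = \left(-4 + R\right)^{2}$ ($I{\left(R \right)} = \left(-4 + R\right) \left(-4 + R\right) = \left(-4 + R\right)^{2}$)
$n{\left(Y \right)} = - 10 Y^{2} \left(Y + \left(-4 + Y\right)^{2}\right)$ ($n{\left(Y \right)} = Y \left(Y + Y\right) \left(Y + \left(-4 + Y\right)^{2}\right) \left(-5\right) = Y 2 Y \left(Y + \left(-4 + Y\right)^{2}\right) \left(-5\right) = 2 Y^{2} \left(Y + \left(-4 + Y\right)^{2}\right) \left(-5\right) = - 10 Y^{2} \left(Y + \left(-4 + Y\right)^{2}\right)$)
$n{\left(8 \right)} \left(-112 - M\right) = 10 \cdot 8^{2} \left(\left(-1\right) 8 - \left(-4 + 8\right)^{2}\right) \left(-112 - 28\right) = 10 \cdot 64 \left(-8 - 4^{2}\right) \left(-112 - 28\right) = 10 \cdot 64 \left(-8 - 16\right) \left(-140\right) = 10 \cdot 64 \left(-24\right) \left(-140\right) = \left(-15360\right) \left(-140\right) = 2150400$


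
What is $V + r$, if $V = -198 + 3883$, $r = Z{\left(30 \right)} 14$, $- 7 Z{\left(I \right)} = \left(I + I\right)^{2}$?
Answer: $-3515$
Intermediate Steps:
$Z{\left(I \right)} = - \frac{4 I^{2}}{7}$ ($Z{\left(I \right)} = - \frac{\left(I + I\right)^{2}}{7} = - \frac{\left(2 I\right)^{2}}{7} = - \frac{4 I^{2}}{7}$)
$r = -7200$ ($r = - \frac{4 \cdot 30^{2}}{7} \cdot 14 = \left(- \frac{4}{7}\right) 900 \cdot 14 = \left(- \frac{3600}{7}\right) 14 = -7200$)
$V = 3685$
$V + r = 3685 - 7200 = -3515$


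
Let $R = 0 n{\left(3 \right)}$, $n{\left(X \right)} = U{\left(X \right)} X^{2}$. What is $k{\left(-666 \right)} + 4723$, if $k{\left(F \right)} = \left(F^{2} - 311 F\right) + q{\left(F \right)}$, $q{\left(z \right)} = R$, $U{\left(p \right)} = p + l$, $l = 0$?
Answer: $655405$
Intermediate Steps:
$U{\left(p \right)} = p$ ($U{\left(p \right)} = p + 0 = p$)
$n{\left(X \right)} = X^{3}$ ($n{\left(X \right)} = X X^{2} = X^{3}$)
$R = 0$ ($R = 0 \cdot 3^{3} = 0 \cdot 27 = 0$)
$q{\left(z \right)} = 0$
$k{\left(F \right)} = F^{2} - 311 F$ ($k{\left(F \right)} = \left(F^{2} - 311 F\right) + 0 = F^{2} - 311 F$)
$k{\left(-666 \right)} + 4723 = - 666 \left(-311 - 666\right) + 4723 = \left(-666\right) \left(-977\right) + 4723 = 650682 + 4723 = 655405$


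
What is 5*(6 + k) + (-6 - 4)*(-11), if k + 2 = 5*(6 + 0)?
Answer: 280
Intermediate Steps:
k = 28 (k = -2 + 5*(6 + 0) = -2 + 5*6 = -2 + 30 = 28)
5*(6 + k) + (-6 - 4)*(-11) = 5*(6 + 28) + (-6 - 4)*(-11) = 5*34 - 10*(-11) = 170 + 110 = 280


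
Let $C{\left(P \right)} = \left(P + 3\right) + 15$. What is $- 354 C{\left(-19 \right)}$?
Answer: $354$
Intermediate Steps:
$C{\left(P \right)} = 18 + P$ ($C{\left(P \right)} = \left(3 + P\right) + 15 = 18 + P$)
$- 354 C{\left(-19 \right)} = - 354 \left(18 - 19\right) = \left(-354\right) \left(-1\right) = 354$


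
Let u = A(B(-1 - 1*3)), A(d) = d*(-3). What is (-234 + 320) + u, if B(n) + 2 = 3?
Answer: 83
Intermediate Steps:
B(n) = 1 (B(n) = -2 + 3 = 1)
A(d) = -3*d
u = -3 (u = -3*1 = -3)
(-234 + 320) + u = (-234 + 320) - 3 = 86 - 3 = 83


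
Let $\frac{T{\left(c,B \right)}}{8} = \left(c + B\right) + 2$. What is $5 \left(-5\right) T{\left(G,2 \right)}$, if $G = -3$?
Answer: $-200$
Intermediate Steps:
$T{\left(c,B \right)} = 16 + 8 B + 8 c$ ($T{\left(c,B \right)} = 8 \left(\left(c + B\right) + 2\right) = 8 \left(\left(B + c\right) + 2\right) = 8 \left(2 + B + c\right) = 16 + 8 B + 8 c$)
$5 \left(-5\right) T{\left(G,2 \right)} = 5 \left(-5\right) \left(16 + 8 \cdot 2 + 8 \left(-3\right)\right) = - 25 \left(16 + 16 - 24\right) = \left(-25\right) 8 = -200$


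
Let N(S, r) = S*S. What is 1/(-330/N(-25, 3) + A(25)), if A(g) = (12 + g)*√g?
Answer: 125/23059 ≈ 0.0054209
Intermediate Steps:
N(S, r) = S²
A(g) = √g*(12 + g)
1/(-330/N(-25, 3) + A(25)) = 1/(-330/((-25)²) + √25*(12 + 25)) = 1/(-330/625 + 5*37) = 1/(-330*1/625 + 185) = 1/(-66/125 + 185) = 1/(23059/125) = 125/23059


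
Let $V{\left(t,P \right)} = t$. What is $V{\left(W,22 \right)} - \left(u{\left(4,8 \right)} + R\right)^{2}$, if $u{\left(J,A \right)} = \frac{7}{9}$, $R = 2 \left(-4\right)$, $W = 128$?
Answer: $\frac{6143}{81} \approx 75.839$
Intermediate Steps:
$R = -8$
$u{\left(J,A \right)} = \frac{7}{9}$ ($u{\left(J,A \right)} = 7 \cdot \frac{1}{9} = \frac{7}{9}$)
$V{\left(W,22 \right)} - \left(u{\left(4,8 \right)} + R\right)^{2} = 128 - \left(\frac{7}{9} - 8\right)^{2} = 128 - \left(- \frac{65}{9}\right)^{2} = 128 - \frac{4225}{81} = \frac{6143}{81}$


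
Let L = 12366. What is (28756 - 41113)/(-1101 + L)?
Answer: -4119/3755 ≈ -1.0969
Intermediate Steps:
(28756 - 41113)/(-1101 + L) = (28756 - 41113)/(-1101 + 12366) = -12357/11265 = -12357*1/11265 = -4119/3755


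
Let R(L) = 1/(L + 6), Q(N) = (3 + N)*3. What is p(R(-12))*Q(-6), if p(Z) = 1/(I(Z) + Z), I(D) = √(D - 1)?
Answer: 54*I/(I + √42) ≈ 1.2558 + 8.1386*I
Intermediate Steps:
Q(N) = 9 + 3*N
I(D) = √(-1 + D)
R(L) = 1/(6 + L)
p(Z) = 1/(Z + √(-1 + Z)) (p(Z) = 1/(√(-1 + Z) + Z) = 1/(Z + √(-1 + Z)))
p(R(-12))*Q(-6) = (9 + 3*(-6))/(1/(6 - 12) + √(-1 + 1/(6 - 12))) = (9 - 18)/(1/(-6) + √(-1 + 1/(-6))) = -9/(-⅙ + √(-1 - ⅙)) = -9/(-⅙ + √(-7/6)) = -9/(-⅙ + I*√42/6)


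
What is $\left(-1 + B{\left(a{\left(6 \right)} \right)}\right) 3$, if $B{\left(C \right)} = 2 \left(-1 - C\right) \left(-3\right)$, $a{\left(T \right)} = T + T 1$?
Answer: $231$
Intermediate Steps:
$a{\left(T \right)} = 2 T$ ($a{\left(T \right)} = T + T = 2 T$)
$B{\left(C \right)} = 6 + 6 C$ ($B{\left(C \right)} = \left(-2 - 2 C\right) \left(-3\right) = 6 + 6 C$)
$\left(-1 + B{\left(a{\left(6 \right)} \right)}\right) 3 = \left(-1 + \left(6 + 6 \cdot 2 \cdot 6\right)\right) 3 = \left(-1 + \left(6 + 6 \cdot 12\right)\right) 3 = \left(-1 + \left(6 + 72\right)\right) 3 = \left(-1 + 78\right) 3 = 77 \cdot 3 = 231$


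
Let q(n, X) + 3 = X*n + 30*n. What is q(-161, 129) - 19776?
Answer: -45378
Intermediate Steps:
q(n, X) = -3 + 30*n + X*n (q(n, X) = -3 + (X*n + 30*n) = -3 + (30*n + X*n) = -3 + 30*n + X*n)
q(-161, 129) - 19776 = (-3 + 30*(-161) + 129*(-161)) - 19776 = (-3 - 4830 - 20769) - 19776 = -25602 - 19776 = -45378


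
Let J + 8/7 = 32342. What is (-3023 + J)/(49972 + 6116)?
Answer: 205225/392616 ≈ 0.52271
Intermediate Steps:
J = 226386/7 (J = -8/7 + 32342 = 226386/7 ≈ 32341.)
(-3023 + J)/(49972 + 6116) = (-3023 + 226386/7)/(49972 + 6116) = (205225/7)/56088 = (205225/7)*(1/56088) = 205225/392616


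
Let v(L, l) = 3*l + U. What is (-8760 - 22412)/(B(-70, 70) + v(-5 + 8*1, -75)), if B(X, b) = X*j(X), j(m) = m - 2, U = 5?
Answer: -7793/1205 ≈ -6.4672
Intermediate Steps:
j(m) = -2 + m
B(X, b) = X*(-2 + X)
v(L, l) = 5 + 3*l (v(L, l) = 3*l + 5 = 5 + 3*l)
(-8760 - 22412)/(B(-70, 70) + v(-5 + 8*1, -75)) = (-8760 - 22412)/(-70*(-2 - 70) + (5 + 3*(-75))) = -31172/(-70*(-72) + (5 - 225)) = -31172/(5040 - 220) = -31172/4820 = -31172*1/4820 = -7793/1205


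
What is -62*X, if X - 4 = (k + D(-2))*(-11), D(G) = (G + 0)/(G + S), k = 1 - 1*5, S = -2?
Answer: -2635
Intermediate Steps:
k = -4 (k = 1 - 5 = -4)
D(G) = G/(-2 + G) (D(G) = (G + 0)/(G - 2) = G/(-2 + G))
X = 85/2 (X = 4 + (-4 - 2/(-2 - 2))*(-11) = 4 + (-4 - 2/(-4))*(-11) = 4 + (-4 - 2*(-¼))*(-11) = 4 + (-4 + ½)*(-11) = 4 - 7/2*(-11) = 4 + 77/2 = 85/2 ≈ 42.500)
-62*X = -62*85/2 = -2635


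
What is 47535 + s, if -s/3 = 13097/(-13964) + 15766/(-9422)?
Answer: 3127576978677/65784404 ≈ 47543.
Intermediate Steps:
s = 515334537/65784404 (s = -3*(13097/(-13964) + 15766/(-9422)) = -3*(13097*(-1/13964) + 15766*(-1/9422)) = -3*(-13097/13964 - 7883/4711) = -3*(-171778179/65784404) = 515334537/65784404 ≈ 7.8337)
47535 + s = 47535 + 515334537/65784404 = 3127576978677/65784404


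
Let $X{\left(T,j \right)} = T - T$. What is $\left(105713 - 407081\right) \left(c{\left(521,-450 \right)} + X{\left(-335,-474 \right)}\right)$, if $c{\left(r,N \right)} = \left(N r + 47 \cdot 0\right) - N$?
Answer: $70520112000$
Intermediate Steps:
$X{\left(T,j \right)} = 0$
$c{\left(r,N \right)} = - N + N r$ ($c{\left(r,N \right)} = \left(N r + 0\right) - N = N r - N = - N + N r$)
$\left(105713 - 407081\right) \left(c{\left(521,-450 \right)} + X{\left(-335,-474 \right)}\right) = \left(105713 - 407081\right) \left(- 450 \left(-1 + 521\right) + 0\right) = - 301368 \left(\left(-450\right) 520 + 0\right) = - 301368 \left(-234000 + 0\right) = \left(-301368\right) \left(-234000\right) = 70520112000$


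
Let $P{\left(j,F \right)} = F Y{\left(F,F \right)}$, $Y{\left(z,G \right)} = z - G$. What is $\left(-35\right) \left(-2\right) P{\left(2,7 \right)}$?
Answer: $0$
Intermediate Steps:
$P{\left(j,F \right)} = 0$ ($P{\left(j,F \right)} = F \left(F - F\right) = F 0 = 0$)
$\left(-35\right) \left(-2\right) P{\left(2,7 \right)} = \left(-35\right) \left(-2\right) 0 = 70 \cdot 0 = 0$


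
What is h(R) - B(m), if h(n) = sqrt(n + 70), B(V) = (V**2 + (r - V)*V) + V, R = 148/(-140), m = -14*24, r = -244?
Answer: -81648 + sqrt(84455)/35 ≈ -81640.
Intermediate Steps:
m = -336
R = -37/35 (R = 148*(-1/140) = -37/35 ≈ -1.0571)
B(V) = V + V**2 + V*(-244 - V) (B(V) = (V**2 + (-244 - V)*V) + V = (V**2 + V*(-244 - V)) + V = V + V**2 + V*(-244 - V))
h(n) = sqrt(70 + n)
h(R) - B(m) = sqrt(70 - 37/35) - (-243)*(-336) = sqrt(2413/35) - 1*81648 = sqrt(84455)/35 - 81648 = -81648 + sqrt(84455)/35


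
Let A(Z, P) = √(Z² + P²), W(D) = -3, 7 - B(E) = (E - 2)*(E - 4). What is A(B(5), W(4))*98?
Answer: 490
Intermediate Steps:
B(E) = 7 - (-4 + E)*(-2 + E) (B(E) = 7 - (E - 2)*(E - 4) = 7 - (-2 + E)*(-4 + E) = 7 - (-4 + E)*(-2 + E))
A(Z, P) = √(P² + Z²)
A(B(5), W(4))*98 = √((-3)² + (-1 - 1*5² + 6*5)²)*98 = √(9 + (-1 - 1*25 + 30)²)*98 = √(9 + (-1 - 25 + 30)²)*98 = √(9 + 4²)*98 = √(9 + 16)*98 = √25*98 = 5*98 = 490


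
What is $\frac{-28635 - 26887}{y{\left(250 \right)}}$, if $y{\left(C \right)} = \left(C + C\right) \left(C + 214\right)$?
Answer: $- \frac{27761}{116000} \approx -0.23932$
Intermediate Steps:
$y{\left(C \right)} = 2 C \left(214 + C\right)$
$\frac{-28635 - 26887}{y{\left(250 \right)}} = \frac{-28635 - 26887}{2 \cdot 250 \left(214 + 250\right)} = - \frac{55522}{2 \cdot 250 \cdot 464} = - \frac{55522}{232000} = \left(-55522\right) \frac{1}{232000} = - \frac{27761}{116000}$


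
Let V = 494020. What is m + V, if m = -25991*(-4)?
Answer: 597984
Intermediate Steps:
m = 103964
m + V = 103964 + 494020 = 597984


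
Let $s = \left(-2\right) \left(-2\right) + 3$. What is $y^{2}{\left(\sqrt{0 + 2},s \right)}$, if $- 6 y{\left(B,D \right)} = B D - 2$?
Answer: $\frac{17}{6} - \frac{7 \sqrt{2}}{9} \approx 1.7334$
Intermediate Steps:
$s = 7$ ($s = 4 + 3 = 7$)
$y{\left(B,D \right)} = \frac{1}{3} - \frac{B D}{6}$ ($y{\left(B,D \right)} = - \frac{B D - 2}{6} = - \frac{-2 + B D}{6} = \frac{1}{3} - \frac{B D}{6}$)
$y^{2}{\left(\sqrt{0 + 2},s \right)} = \left(\frac{1}{3} - \frac{1}{6} \sqrt{0 + 2} \cdot 7\right)^{2} = \left(\frac{1}{3} - \frac{1}{6} \sqrt{2} \cdot 7\right)^{2} = \left(\frac{1}{3} - \frac{7 \sqrt{2}}{6}\right)^{2}$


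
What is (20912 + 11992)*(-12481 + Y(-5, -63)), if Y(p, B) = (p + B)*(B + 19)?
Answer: -312226056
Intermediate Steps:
Y(p, B) = (19 + B)*(B + p) (Y(p, B) = (B + p)*(19 + B) = (19 + B)*(B + p))
(20912 + 11992)*(-12481 + Y(-5, -63)) = (20912 + 11992)*(-12481 + ((-63)**2 + 19*(-63) + 19*(-5) - 63*(-5))) = 32904*(-12481 + (3969 - 1197 - 95 + 315)) = 32904*(-12481 + 2992) = 32904*(-9489) = -312226056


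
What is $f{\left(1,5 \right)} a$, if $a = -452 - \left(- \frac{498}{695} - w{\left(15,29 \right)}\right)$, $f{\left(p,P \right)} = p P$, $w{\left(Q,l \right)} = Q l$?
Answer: $- \frac{11317}{139} \approx -81.417$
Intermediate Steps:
$f{\left(p,P \right)} = P p$
$a = - \frac{11317}{695}$ ($a = -452 - \left(- \frac{498}{695} - 15 \cdot 29\right) = -452 - \left(\left(-498\right) \frac{1}{695} - 435\right) = -452 - \left(- \frac{498}{695} - 435\right) = -452 - - \frac{302823}{695} = -452 + \frac{302823}{695} = - \frac{11317}{695} \approx -16.283$)
$f{\left(1,5 \right)} a = 5 \cdot 1 \left(- \frac{11317}{695}\right) = 5 \left(- \frac{11317}{695}\right) = - \frac{11317}{139}$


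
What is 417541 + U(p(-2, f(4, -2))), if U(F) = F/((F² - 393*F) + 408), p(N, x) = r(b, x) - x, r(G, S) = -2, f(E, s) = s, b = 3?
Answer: 417541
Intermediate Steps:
p(N, x) = -2 - x
U(F) = F/(408 + F² - 393*F)
417541 + U(p(-2, f(4, -2))) = 417541 + (-2 - 1*(-2))/(408 + (-2 - 1*(-2))² - 393*(-2 - 1*(-2))) = 417541 + (-2 + 2)/(408 + (-2 + 2)² - 393*(-2 + 2)) = 417541 + 0/(408 + 0² - 393*0) = 417541 + 0/(408 + 0 + 0) = 417541 + 0/408 = 417541 + 0*(1/408) = 417541 + 0 = 417541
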